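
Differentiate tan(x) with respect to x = cos(x)^(-2)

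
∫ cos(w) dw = sin(w) + C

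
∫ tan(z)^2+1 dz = tan(z) + C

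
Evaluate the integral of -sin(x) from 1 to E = cos(E) - cos(1)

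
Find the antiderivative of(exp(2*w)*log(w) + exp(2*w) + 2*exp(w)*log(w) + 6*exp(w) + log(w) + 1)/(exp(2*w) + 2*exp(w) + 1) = (w*exp(w)*log(w) + w*log(w) - 4)/(exp(w) + 1) + C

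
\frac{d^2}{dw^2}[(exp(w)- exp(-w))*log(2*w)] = (w^2*exp(2*w)*log(w) + w^2*exp(2*w)*log(2) - w^2*log(w) - w^2*log(2) + 2*w*exp(2*w) + 2*w - exp(2*w) + 1)*exp(-w)/w^2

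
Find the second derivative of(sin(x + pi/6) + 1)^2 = -sqrt(3)*sin(2*x) - 2*sin(x + pi/6) + cos(2*x)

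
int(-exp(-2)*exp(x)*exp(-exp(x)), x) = exp(-exp(x) - 2) + C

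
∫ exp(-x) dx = -exp(-x) + C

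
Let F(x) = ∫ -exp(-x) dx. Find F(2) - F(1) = -exp(-1) + exp(-2)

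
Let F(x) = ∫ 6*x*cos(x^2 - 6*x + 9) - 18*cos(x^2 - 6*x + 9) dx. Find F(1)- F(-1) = 3*sin(4) - 3*sin(16)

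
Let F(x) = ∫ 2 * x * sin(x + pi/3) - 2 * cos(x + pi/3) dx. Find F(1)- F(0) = -2*cos(1 + pi/3)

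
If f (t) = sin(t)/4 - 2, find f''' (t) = -cos(t)/4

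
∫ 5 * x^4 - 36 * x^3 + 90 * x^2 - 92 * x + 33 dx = x^5 - 9*x^4 + 30*x^3 - 46*x^2 + 33*x + C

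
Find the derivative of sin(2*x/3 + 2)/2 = cos(2*x/3 + 2)/3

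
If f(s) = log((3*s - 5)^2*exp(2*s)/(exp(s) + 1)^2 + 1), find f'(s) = (18*s^2*exp(2*s) + 18*s*exp(3*s) - 42*s*exp(2*s) - 30*exp(3*s) + 20*exp(2*s))/(9*s^2*exp(3*s) + 9*s^2*exp(2*s) - 30*s*exp(3*s) - 30*s*exp(2*s) + 26*exp(3*s) + 28*exp(2*s) + 3*exp(s) + 1)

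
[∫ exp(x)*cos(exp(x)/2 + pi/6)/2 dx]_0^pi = -sin((3 + pi)/6) + sin(pi/6 + exp(pi)/2)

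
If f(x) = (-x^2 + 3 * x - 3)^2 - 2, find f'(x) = 4*x^3 - 18*x^2 + 30*x - 18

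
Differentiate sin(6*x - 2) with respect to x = 6*cos(6*x - 2)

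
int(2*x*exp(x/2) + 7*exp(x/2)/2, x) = (4*x - 1)*exp(x/2) + C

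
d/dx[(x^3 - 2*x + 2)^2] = 6*x^5 - 16*x^3 + 12*x^2 + 8*x - 8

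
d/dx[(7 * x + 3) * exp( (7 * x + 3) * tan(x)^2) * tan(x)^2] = (98*x^2*tan(x)^4 + 98*x^2*tan(x)^2 + 84*x*tan(x)^4 + 49*x*tan(x)^3 + 98*x*tan(x)^2 + 14*x + 18*tan(x)^4 + 21*tan(x)^3 + 24*tan(x)^2 + 7*tan(x) + 6)*exp((7*x + 3)*tan(x)^2)*tan(x)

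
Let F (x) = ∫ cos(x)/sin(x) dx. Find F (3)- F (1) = log(sin(3)) - log(sin(1))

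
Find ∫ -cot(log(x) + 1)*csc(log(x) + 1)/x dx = csc(log(x) + 1) + C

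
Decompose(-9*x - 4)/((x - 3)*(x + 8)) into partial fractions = -68/(11*(x + 8)) - 31/(11*(x - 3))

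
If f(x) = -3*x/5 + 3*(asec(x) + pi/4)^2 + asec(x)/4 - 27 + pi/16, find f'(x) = (-12*x^2*sqrt(1 - 1/x^2) + 120*asec(x) + 5 + 30*pi)/(20*x^2*sqrt(1 - 1/x^2))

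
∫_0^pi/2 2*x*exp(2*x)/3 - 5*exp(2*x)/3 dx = (-1 + pi/6)*exp(pi) + 1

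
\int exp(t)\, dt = exp(t) + C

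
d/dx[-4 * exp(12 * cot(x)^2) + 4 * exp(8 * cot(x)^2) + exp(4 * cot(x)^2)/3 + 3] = 8*(12*exp(-12 + 12/sin(x)^2) - 8*exp(-8 + 8/sin(x)^2) - exp(-4 + 4/sin(x)^2)/3)*cos(x)/sin(x)^3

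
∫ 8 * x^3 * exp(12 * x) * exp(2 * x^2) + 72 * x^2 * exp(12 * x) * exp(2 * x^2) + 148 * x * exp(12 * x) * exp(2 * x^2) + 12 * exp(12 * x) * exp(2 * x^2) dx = 2*x*(x + 6)*exp(2*x*(x + 6)) + C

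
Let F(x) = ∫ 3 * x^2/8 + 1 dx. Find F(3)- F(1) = 21/4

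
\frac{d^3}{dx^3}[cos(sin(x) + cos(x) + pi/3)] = 2*(-sqrt(2)*sin(x)*sin(sqrt(2)*sin(x + pi/4) + pi/3)*cos(x) + 3*sin(x + pi/4)*cos(sqrt(2)*sin(x + pi/4) + pi/3) + sqrt(2)*sin(sqrt(2)*sin(x + pi/4) + pi/3))*cos(x + pi/4)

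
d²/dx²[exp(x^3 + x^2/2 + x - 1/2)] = 9*x^4*exp(x^3 + x^2/2 + x - 1/2) + 6*x^3*exp(x^3 + x^2/2 + x - 1/2) + 7*x^2*exp(x^3 + x^2/2 + x - 1/2) + 8*x*exp(x^3 + x^2/2 + x - 1/2) + 2*exp(x^3 + x^2/2 + x - 1/2)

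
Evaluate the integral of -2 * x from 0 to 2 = -4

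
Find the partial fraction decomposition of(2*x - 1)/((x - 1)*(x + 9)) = 19/(10*(x + 9)) + 1/(10*(x - 1))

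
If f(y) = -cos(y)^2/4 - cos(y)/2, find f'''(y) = -sin(y)/2 - sin(2*y)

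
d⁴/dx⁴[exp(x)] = exp(x)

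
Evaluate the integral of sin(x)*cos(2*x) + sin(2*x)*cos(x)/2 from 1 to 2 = (-sin(1) + sin(4))*sin(2)/2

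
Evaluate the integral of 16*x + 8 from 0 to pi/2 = 4*pi + 2*pi^2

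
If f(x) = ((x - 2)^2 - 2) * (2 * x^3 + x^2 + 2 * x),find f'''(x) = 120*x^2 - 168*x + 12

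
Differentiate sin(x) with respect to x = cos(x)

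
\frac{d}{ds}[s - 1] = 1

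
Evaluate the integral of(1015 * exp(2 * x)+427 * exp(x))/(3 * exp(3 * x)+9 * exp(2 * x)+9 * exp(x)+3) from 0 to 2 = -437/3 + 7*exp(2)/(3*(1 + exp(2))) + 2*(5 + 7*exp(2)/(1 + exp(2)))^2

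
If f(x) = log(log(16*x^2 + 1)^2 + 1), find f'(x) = 64*x*log(16*x^2 + 1)/(16*x^2*log(16*x^2 + 1)^2 + 16*x^2 + log(16*x^2 + 1)^2 + 1)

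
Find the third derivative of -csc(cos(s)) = (sin(s)^2*cos(cos(s))/sin(cos(s)) - 6*sin(s)^2*cos(cos(s))/sin(cos(s))^3 + 3*cos(s) + cos(cos(s))/sin(cos(s)) - 6*cos(s)/sin(cos(s))^2)*sin(s)/sin(cos(s))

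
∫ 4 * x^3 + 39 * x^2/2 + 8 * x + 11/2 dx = x^4 + 13*x^3/2 + 4*x^2 + 11*x/2 + C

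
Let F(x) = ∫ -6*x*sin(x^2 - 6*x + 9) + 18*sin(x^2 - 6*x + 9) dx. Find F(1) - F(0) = 3*cos(4) - 3*cos(9)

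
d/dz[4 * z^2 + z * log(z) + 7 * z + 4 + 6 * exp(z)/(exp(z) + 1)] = (8*z*exp(2*z) + 16*z*exp(z) + 8*z + exp(2*z)*log(z) + 8*exp(2*z) + 2*exp(z)*log(z) + 22*exp(z) + log(z) + 8)/(exp(2*z) + 2*exp(z) + 1)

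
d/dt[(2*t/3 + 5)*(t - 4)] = 4*t/3 + 7/3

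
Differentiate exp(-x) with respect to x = -exp(-x)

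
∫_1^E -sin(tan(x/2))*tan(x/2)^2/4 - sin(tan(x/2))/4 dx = -cos(tan(1/2))/2 + cos(tan(E/2))/2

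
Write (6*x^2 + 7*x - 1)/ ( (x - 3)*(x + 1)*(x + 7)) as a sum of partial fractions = 61/(15*(x + 7)) + 1/(12*(x + 1)) + 37/(20*(x - 3))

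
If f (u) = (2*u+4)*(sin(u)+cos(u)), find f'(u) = -2*u*sin(u) + 2*u*cos(u) - 2*sin(u) + 6*cos(u)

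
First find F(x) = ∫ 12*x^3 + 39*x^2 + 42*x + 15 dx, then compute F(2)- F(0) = 266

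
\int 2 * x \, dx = x^2 + C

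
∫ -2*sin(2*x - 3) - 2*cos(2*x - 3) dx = -sin(2*x - 3) + cos(2*x - 3) + C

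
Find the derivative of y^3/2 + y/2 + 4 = 3*y^2/2 + 1/2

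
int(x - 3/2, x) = x^2/2 - 3*x/2 + C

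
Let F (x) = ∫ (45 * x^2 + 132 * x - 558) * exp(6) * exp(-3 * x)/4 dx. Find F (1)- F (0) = -42*exp(6) + 99*exp(3)/4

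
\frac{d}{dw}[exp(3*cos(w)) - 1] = -3*exp(3*cos(w))*sin(w)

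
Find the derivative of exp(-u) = -exp(-u)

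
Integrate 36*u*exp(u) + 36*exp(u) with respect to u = 36*u*exp(u) + C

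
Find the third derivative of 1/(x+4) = -6/(x^4 + 16*x^3 + 96*x^2 + 256*x + 256)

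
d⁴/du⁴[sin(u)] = sin(u)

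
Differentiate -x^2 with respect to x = -2*x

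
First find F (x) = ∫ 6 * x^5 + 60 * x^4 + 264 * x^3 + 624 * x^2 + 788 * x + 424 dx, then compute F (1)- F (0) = 1105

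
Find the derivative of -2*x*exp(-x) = (2*x - 2)*exp(-x)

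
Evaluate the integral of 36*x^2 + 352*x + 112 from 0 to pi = 4*(pi/2 + 7)*(4*pi + 6*pi^2)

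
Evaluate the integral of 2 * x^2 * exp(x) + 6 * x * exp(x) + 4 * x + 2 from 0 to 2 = 14 + 10*exp(2)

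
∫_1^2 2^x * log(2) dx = 2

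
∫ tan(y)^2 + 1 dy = tan(y) + C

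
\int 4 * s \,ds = 2*s^2 + C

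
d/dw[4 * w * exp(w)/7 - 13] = 4*w*exp(w)/7 + 4*exp(w)/7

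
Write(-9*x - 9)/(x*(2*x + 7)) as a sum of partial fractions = -45/(7*(2*x + 7)) - 9/(7*x)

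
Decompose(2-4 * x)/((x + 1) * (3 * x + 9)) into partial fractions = -7/(3*(x + 3)) + 1/(x + 1)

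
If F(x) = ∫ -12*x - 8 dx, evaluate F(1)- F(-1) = -16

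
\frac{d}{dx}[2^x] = 2^x*log(2)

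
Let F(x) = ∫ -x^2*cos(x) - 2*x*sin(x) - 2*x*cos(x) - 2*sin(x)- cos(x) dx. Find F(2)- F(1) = -9*sin(2) + 4*sin(1)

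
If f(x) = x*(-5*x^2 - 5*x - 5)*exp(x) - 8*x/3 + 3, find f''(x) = -5*x^3*exp(x) - 35*x^2*exp(x) - 55*x*exp(x) - 20*exp(x)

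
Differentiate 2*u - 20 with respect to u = 2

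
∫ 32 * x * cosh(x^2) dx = 16*sinh(x^2) + C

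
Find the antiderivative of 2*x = x^2 + C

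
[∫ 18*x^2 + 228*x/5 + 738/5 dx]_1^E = -2142/5 + 6*(6 + 3*E)*(3*E/5 + exp(2)/3 + 7)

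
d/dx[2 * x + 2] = 2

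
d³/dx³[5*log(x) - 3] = 10/x^3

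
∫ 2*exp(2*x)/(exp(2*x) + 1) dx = log(exp(2*x) + 1) + C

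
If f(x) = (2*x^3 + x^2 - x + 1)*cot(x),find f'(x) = -2*x^3/sin(x)^2 + 6*x^2/tan(x) - x^2/sin(x)^2 + 2*x/tan(x) + x/sin(x)^2 - 1/tan(x) - 1/sin(x)^2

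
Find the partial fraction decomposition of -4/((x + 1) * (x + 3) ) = 2/(x + 3) - 2/(x + 1)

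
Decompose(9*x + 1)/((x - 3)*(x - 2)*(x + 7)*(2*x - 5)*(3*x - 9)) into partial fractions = 376/(57*(2*x - 5)) - 31/(25650*(x + 7)) - 19/(27*(x - 2)) - 389/(150*(x - 3)) + 14/(15*(x - 3)^2)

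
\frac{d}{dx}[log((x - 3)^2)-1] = 2/(x - 3)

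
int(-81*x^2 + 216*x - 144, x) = -27*x^3 + 108*x^2 - 144*x + C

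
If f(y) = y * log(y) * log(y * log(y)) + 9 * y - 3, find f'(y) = log(y)*log(y*log(y)) + log(y) + log(y*log(y)) + 10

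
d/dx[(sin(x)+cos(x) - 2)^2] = 2*cos(2*x) - 4*sqrt(2)*cos(x + pi/4)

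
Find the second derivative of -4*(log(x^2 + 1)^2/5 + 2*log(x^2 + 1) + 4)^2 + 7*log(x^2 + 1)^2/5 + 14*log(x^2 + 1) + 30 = (32*x^2*log(x^2 + 1)^3 + 288*x^2*log(x^2 + 1)^2 + 180*x^2*log(x^2 + 1) - 1700*x^2 - 32*log(x^2 + 1)^3 - 480*log(x^2 + 1)^2 - 2100*log(x^2 + 1) - 2500)/(25*x^4 + 50*x^2 + 25)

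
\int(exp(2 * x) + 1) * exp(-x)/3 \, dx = 2*sinh(x)/3 + C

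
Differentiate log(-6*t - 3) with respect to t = 2/(2*t + 1)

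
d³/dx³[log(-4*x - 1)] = 128/(64*x^3 + 48*x^2 + 12*x + 1)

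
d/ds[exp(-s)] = -exp(-s)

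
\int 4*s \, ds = 2*s^2 + C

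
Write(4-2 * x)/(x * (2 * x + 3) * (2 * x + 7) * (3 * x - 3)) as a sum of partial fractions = -11/(189*(2*x + 7)) + 7/(45*(2*x + 3)) + 2/(135*(x - 1)) - 4/(63*x)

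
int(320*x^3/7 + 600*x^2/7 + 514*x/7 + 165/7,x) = 80*x^4/7 + 200*x^3/7 + 257*x^2/7 + 165*x/7 + C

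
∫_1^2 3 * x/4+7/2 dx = 37/8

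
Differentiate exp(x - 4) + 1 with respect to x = exp(x - 4)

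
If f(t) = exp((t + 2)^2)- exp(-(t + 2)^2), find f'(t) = (2*t*exp(2*t^2 + 8*t + 8) + 2*t + 4*exp(2*t^2 + 8*t + 8) + 4)*exp(-t^2 - 4*t - 4)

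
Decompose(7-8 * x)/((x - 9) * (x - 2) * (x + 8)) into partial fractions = 71/(170*(x + 8)) + 9/(70*(x - 2)) - 65/(119*(x - 9))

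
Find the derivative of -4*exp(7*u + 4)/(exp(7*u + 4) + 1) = -28*exp(7*u + 4)/(exp(8)*exp(14*u) + 2*exp(4)*exp(7*u) + 1)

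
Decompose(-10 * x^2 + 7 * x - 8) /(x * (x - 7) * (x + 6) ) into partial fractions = -205/(39*(x + 6)) - 449/(91*(x - 7)) + 4/(21*x)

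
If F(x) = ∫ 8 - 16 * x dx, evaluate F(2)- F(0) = -16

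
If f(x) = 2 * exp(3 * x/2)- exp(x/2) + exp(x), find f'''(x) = 27*exp(3*x/2)/4 - exp(x/2)/8 + exp(x)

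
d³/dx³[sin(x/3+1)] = -cos(x/3 + 1)/27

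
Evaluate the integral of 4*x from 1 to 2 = 6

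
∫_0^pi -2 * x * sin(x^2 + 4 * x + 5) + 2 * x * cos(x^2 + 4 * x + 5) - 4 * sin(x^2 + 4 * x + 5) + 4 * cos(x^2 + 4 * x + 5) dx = sqrt(2)*(sin(pi/4 + 5 + pi^2) - sin(pi/4 + 5))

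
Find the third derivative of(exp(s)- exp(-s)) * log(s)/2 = (s^3*exp(2*s)*log(s) + s^3*log(s) + 3*s^2*exp(2*s) - 3*s^2 - 3*s*exp(2*s) - 3*s + 2*exp(2*s) - 2)*exp(-s)/(2*s^3)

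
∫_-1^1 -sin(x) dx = 0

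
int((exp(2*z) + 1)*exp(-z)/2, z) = sinh(z) + C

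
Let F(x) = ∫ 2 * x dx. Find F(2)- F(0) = 4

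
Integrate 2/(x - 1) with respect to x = log(3*(x - 1)^2) + C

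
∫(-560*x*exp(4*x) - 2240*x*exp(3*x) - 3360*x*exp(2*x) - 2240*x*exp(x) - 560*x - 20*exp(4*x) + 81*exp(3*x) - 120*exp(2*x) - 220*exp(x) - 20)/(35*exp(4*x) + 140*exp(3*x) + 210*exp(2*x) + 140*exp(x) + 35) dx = (-20*x*(14*x + 1)*(exp(x) + 1)^3 - 140*(exp(x) + 1)^2*exp(x) + 7*(21*exp(x) + 20)*exp(2*x))/(35*(exp(x) + 1)^3) + C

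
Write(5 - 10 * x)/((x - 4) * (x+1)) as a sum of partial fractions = -3/(x + 1) - 7/(x - 4)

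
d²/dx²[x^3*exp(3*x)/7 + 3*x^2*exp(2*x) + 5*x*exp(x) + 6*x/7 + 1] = 9*x^3*exp(3*x)/7 + 18*x^2*exp(3*x)/7 + 12*x^2*exp(2*x) + 6*x*exp(3*x)/7 + 24*x*exp(2*x) + 5*x*exp(x) + 6*exp(2*x) + 10*exp(x)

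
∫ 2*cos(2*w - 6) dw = sin(2*w - 6) + C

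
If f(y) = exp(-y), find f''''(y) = exp(-y)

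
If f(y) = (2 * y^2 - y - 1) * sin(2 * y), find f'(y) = 4*y^2*cos(2*y) + 4*y*sin(2*y) - 2*y*cos(2*y) - sin(2*y) - 2*cos(2*y)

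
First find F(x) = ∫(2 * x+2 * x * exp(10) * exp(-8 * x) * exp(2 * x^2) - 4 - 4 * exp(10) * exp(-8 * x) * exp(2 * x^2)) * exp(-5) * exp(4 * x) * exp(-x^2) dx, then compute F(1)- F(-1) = -exp(10) - exp(-2) + exp(-10) + exp(2)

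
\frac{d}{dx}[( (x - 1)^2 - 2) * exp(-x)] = (-x^2 + 4*x - 1)*exp(-x)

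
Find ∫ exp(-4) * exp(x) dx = exp(x - 4) + C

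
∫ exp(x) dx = exp(x) + C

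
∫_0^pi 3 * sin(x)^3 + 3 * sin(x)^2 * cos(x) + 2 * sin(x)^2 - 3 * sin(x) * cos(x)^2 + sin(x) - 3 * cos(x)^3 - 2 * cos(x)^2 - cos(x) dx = 4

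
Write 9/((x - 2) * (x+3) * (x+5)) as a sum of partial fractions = 9/(14*(x + 5)) - 9/(10*(x + 3)) + 9/(35*(x - 2))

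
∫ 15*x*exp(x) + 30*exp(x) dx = 15*(x + 1)*exp(x) + C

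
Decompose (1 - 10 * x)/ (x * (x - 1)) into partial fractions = -9/(x - 1) - 1/x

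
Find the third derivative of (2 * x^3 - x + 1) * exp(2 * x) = 16*x^3*exp(2*x) + 72*x^2*exp(2*x) + 64*x*exp(2*x) + 8*exp(2*x)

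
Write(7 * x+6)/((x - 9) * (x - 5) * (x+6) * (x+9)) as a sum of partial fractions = 19/(252*(x + 9)) - 4/(55*(x + 6)) - 41/(616*(x - 5)) + 23/(360*(x - 9))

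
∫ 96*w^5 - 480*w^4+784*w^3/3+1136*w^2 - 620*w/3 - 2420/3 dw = 16*w^6 - 96*w^5 + 196*w^4/3 + 1136*w^3/3 - 310*w^2/3 - 2420*w/3 + C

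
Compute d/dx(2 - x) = -1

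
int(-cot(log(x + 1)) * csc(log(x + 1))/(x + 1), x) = csc(log(x + 1)) + C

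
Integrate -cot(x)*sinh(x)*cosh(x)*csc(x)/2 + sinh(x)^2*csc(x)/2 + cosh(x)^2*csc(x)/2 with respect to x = sinh(2*x)*csc(x)/4 + C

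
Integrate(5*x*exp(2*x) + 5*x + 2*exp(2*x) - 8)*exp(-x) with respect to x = 2*(5*x - 3)*sinh(x) + C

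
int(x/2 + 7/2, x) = x^2/4 + 7*x/2 + C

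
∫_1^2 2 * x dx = 3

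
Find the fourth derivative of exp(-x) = exp(-x)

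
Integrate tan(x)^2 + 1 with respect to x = tan(x) + C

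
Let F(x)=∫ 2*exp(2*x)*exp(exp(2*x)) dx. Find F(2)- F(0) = -E + exp(exp(4))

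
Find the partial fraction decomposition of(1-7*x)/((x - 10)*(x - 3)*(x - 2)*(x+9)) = -16/(627*(x + 9)) - 13/(88*(x - 2)) + 5/(21*(x - 3)) - 69/(1064*(x - 10))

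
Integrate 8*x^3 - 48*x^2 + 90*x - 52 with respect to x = 2*x^4 - 16*x^3 + 45*x^2 - 52*x + C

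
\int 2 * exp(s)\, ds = 2*exp(s) + C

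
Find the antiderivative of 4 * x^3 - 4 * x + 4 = x^4 - 2*x^2 + 4*x + C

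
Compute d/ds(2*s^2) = 4*s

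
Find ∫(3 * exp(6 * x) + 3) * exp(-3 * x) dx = 2*sinh(3*x) + C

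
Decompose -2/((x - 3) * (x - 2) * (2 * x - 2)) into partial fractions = -1/(2*(x - 1)) + 1/(x - 2) - 1/(2*(x - 3))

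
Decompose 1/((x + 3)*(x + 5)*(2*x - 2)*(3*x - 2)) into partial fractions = -27/(374*(3*x - 2)) - 1/(408*(x + 5)) + 1/(176*(x + 3)) + 1/(48*(x - 1))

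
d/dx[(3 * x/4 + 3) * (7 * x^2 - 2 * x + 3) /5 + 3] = 63*x^2/20 + 39*x/5 - 3/4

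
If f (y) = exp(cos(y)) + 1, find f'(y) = -exp(cos(y))*sin(y)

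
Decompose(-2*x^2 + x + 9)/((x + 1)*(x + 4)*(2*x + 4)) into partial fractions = -9/(4*(x + 4)) + 1/(4*(x + 2)) + 1/(x + 1)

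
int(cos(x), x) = sin(x) + C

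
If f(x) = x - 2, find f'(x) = 1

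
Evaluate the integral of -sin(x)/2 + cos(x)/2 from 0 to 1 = -1/2 + cos(1)/2 + sin(1)/2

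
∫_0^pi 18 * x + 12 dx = -4 + (2 + 3*pi)^2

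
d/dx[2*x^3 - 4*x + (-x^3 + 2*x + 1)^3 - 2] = -9*x^8 + 42*x^6 + 18*x^5 - 60*x^4 - 48*x^3 + 21*x^2 + 24*x + 2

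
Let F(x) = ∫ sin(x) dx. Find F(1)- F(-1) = 0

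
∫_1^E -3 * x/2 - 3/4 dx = -3*exp(2)/4 - 3*E/4 + 3/2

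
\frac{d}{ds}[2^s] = 2^s*log(2)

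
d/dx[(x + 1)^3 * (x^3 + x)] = 6*x^5 + 15*x^4 + 16*x^3 + 12*x^2 + 6*x + 1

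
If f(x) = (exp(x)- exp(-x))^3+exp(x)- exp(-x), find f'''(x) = (27*exp(6*x) - 2*exp(4*x) - 2*exp(2*x) + 27)*exp(-3*x)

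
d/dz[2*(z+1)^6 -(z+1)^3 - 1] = 12*z^5 + 60*z^4 + 120*z^3 + 117*z^2 + 54*z + 9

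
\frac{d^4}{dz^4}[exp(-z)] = exp(-z)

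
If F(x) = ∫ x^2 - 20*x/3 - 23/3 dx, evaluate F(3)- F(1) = -100/3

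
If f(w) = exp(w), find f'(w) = exp(w)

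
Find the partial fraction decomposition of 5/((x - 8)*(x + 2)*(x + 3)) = 5/(11*(x + 3)) - 1/(2*(x + 2)) + 1/(22*(x - 8))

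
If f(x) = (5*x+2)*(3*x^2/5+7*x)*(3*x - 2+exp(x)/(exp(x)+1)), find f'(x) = (180*x^3*exp(2*x) + 375*x^3*exp(x) + 180*x^3 + 1584*x^2*exp(2*x) + 3304*x^2*exp(x) + 1539*x^2 + 58*x*exp(2*x) - 176*x*exp(x) - 304*x - 70*exp(2*x) - 210*exp(x) - 140)/(5*exp(2*x) + 10*exp(x) + 5)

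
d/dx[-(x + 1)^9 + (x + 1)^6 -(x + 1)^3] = -9*x^8 - 72*x^7 - 252*x^6 - 498*x^5 - 600*x^4 - 444*x^3 - 195*x^2 - 48*x - 6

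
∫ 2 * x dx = x^2 + C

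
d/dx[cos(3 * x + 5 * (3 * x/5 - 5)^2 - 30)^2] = 9*(3 - 2*x/5)*sin(2*(9*x^2/5 - 27*x + 95))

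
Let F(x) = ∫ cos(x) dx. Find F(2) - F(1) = -sin(1) + sin(2)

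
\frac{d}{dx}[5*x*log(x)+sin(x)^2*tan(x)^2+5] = 5*log(x) - 2*sin(x)^5/cos(x)^3 + 4*sin(x)/cos(x)^3 - 4*tan(x) + 5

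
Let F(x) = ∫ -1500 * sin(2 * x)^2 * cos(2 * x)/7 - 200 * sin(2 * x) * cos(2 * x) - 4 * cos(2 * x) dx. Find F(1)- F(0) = -50*sin(2)^2 - 250*sin(2)^3/7 - 2*sin(2)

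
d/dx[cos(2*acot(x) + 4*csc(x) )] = (4*x^2*sin(2*acot(x) + 4*csc(x))*cot(x)*csc(x) + 4*sin(2*acot(x) + 4*csc(x))*cot(x)*csc(x) + 2*sin(2*acot(x) + 4*csc(x)))/(x^2 + 1)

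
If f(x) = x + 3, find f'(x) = 1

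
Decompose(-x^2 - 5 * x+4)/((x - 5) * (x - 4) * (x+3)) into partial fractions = 5/(28*(x + 3)) + 32/(7*(x - 4)) - 23/(4*(x - 5))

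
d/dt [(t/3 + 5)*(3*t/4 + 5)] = t/2 + 65/12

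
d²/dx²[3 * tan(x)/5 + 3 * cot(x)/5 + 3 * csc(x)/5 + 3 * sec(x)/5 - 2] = 6*tan(x)^3/5 + 6*tan(x)^2*sec(x)/5 + 6*tan(x)/5 + 6*cot(x)^3/5 + 6*cot(x)^2*csc(x)/5 + 6*cot(x)/5 + 3*csc(x)/5 + 3*sec(x)/5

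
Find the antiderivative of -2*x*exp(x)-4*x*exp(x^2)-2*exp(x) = -2*x*exp(x) - 2*exp(x^2) + C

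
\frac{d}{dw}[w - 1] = 1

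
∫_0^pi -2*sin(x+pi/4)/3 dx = -2*sqrt(2)/3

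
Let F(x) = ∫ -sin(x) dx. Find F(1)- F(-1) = 0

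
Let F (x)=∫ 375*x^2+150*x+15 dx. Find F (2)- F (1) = 1115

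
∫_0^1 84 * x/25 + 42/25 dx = 84/25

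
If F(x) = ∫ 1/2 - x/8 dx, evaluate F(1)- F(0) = 7/16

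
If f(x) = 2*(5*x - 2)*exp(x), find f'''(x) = 10*x*exp(x) + 26*exp(x)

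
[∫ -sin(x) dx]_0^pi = -2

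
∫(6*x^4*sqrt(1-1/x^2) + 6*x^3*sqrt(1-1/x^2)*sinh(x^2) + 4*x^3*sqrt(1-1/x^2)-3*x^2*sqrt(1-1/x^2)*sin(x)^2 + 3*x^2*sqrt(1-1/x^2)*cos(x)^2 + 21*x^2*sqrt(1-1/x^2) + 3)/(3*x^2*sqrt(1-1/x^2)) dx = 2*x^3/3 + 2*x^2/3 + 7*x + sin(2*x)/2 + cosh(x^2) + asec(x) + C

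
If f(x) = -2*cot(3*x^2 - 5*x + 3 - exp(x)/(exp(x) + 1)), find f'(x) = 2*(6*x*exp(2*x) + 12*x*exp(x) + 6*x - 5*exp(2*x) - 11*exp(x) - 5)/((exp(2*x) + 2*exp(x) + 1)*sin(3*x^2 - 5*x + 3 - exp(x)/(exp(x) + 1))^2)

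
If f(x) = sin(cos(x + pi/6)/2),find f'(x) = -sin(x + pi/6)*cos(cos(x + pi/6)/2)/2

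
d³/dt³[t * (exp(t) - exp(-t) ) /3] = (t*exp(2*t) + t + 3*exp(2*t) - 3)*exp(-t)/3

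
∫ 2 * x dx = x^2 + C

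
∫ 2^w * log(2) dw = 2^w + C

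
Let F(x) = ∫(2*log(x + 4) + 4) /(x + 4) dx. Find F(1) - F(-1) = -(log(3) + 2)^2 + (log(5) + 2)^2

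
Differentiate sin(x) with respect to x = cos(x)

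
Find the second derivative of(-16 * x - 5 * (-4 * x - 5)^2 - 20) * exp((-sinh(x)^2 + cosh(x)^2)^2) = -160*E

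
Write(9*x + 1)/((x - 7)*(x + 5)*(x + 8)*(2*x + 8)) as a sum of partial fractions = 71/(360*(x + 8)) - 11/(18*(x + 5)) + 35/(88*(x + 4)) + 8/(495*(x - 7))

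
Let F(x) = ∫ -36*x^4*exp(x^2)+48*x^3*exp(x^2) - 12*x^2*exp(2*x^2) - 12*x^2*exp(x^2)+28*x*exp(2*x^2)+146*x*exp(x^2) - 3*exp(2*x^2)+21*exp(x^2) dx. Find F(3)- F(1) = -2*(79 + exp(9))*exp(9) - 4*E*(E + 19)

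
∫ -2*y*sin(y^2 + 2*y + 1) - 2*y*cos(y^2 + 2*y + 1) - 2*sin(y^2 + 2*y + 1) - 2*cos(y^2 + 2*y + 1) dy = -sin(y^2 + 2*y + 1) + cos(y^2 + 2*y + 1) + C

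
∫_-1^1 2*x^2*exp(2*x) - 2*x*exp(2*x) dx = -4*exp(-2)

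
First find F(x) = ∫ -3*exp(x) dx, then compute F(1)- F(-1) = -3*E + 3*exp(-1)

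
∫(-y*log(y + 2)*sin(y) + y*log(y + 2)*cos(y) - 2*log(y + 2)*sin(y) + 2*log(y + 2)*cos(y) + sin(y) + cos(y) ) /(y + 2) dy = sqrt(2)*log(y + 2)*sin(y + pi/4) + C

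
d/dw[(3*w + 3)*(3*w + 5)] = 18*w + 24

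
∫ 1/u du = log(3*u) + C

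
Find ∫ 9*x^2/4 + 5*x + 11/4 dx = 3*x^3/4 + 5*x^2/2 + 11*x/4 + C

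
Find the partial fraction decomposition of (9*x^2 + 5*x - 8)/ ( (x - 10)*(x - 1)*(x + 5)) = 32/(15*(x + 5)) - 1/(9*(x - 1)) + 314/(45*(x - 10))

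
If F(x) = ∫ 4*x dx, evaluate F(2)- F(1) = 6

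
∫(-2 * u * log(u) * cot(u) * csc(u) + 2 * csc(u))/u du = 2*log(u)*csc(u) + C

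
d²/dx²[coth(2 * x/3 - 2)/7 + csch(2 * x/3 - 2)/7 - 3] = (8*cosh(2*x/3 - 2) + 2*cosh(4*x/3 - 4) + 6)/(63*sinh(2*x/3 - 2)^3)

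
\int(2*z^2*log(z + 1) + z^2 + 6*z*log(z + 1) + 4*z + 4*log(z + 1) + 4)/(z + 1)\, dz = (z + 2)^2*log(z + 1) + C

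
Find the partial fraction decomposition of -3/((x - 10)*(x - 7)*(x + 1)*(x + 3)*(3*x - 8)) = -243/(53482*(3*x - 8)) - 3/(4420*(x + 3)) + 3/(1936*(x + 1)) + 1/(1040*(x - 7)) - 1/(3146*(x - 10))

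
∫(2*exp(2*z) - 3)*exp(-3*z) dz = -2*exp(-z) + exp(-3*z) + C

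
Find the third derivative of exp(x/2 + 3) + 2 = exp(x/2 + 3)/8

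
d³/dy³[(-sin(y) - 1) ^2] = -2*(4*sin(y) + 1)*cos(y)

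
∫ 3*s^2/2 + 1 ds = s^3/2 + s + C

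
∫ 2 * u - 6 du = u^2 - 6*u + C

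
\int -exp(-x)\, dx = exp(-x) + C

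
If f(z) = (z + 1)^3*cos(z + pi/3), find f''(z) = -z^3*cos(z + pi/3) - 6*z^2*sin(z + pi/3) - 3*z^2*cos(z + pi/3) - 12*z*sin(z + pi/3) + 3*z*cos(z + pi/3) - 6*sin(z + pi/3) + 5*cos(z + pi/3)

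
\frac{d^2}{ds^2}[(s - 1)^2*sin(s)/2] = -s^2*sin(s)/2 + s*sin(s) + 2*s*cos(s) + sin(s)/2 - 2*cos(s)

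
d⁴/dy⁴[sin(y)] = sin(y)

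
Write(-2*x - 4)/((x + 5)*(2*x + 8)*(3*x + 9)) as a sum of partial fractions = 1/(2*(x + 5)) - 2/(3*(x + 4)) + 1/(6*(x + 3))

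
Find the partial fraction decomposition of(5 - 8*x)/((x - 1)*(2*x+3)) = -34/(5*(2*x + 3)) - 3/(5*(x - 1))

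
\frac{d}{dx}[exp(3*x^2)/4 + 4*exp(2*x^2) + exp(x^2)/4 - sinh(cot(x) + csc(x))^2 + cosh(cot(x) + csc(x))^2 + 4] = 3*x*exp(3*x^2)/2 + 16*x*exp(2*x^2) + x*exp(x^2)/2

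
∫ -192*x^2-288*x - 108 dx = -64*x^3 - 144*x^2 - 108*x + C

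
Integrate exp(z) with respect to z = exp(z) + C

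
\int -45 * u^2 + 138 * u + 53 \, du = -15*u^3 + 69*u^2 + 53*u + C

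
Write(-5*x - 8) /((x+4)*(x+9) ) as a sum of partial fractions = -37/(5*(x + 9)) + 12/(5*(x + 4))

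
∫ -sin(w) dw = cos(w) + C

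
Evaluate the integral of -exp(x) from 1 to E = E - exp(E)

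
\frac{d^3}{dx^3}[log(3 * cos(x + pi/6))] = -2*sin(x + pi/6)/cos(x + pi/6)^3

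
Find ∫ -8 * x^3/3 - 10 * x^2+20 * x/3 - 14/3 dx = -2*x^4/3 - 10*x^3/3 + 10*x^2/3 - 14*x/3 + C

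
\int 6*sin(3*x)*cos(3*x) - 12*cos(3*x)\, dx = (sin(3*x) - 2)^2 + C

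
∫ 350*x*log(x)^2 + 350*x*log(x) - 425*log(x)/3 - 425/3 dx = 25*x*(21*x*log(x) - 17)*log(x)/3 + C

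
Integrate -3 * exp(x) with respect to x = -3*exp(x) + C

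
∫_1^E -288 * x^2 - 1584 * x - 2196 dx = -12*(2*E + 6)^3 - 36*E + 18*(2*E + 6)^2 + 5028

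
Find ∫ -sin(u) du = cos(u) + C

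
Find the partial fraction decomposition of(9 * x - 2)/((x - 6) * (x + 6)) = 14/(3*(x + 6)) + 13/(3*(x - 6))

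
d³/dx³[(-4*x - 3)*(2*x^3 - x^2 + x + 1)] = -192*x - 12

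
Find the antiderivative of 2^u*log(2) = 2^u + C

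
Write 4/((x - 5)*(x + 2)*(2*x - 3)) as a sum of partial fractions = -16/(49*(2*x - 3)) + 4/(49*(x + 2)) + 4/(49*(x - 5))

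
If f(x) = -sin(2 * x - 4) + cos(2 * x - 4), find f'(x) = -2*sin(2*x - 4) - 2*cos(2*x - 4)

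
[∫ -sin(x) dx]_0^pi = -2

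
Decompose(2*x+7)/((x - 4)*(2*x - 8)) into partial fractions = 1/(x - 4) + 15/(2*(x - 4)^2)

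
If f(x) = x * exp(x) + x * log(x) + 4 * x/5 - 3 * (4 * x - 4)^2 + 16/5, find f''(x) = (x^2*exp(x) + 2*x*exp(x) - 96*x + 1)/x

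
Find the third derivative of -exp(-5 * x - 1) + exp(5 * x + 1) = (125*exp(10*x + 2) + 125)*exp(-5*x - 1)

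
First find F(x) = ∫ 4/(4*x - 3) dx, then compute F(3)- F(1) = -log(2) + log(18)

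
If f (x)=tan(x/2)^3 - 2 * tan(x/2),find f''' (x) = 15*tan(x/2)^6/2 + 51*tan(x/2)^4/4 + 11*tan(x/2)^2/2 + 1/4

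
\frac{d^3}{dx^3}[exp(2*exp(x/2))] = exp(x/2 + 2*exp(x/2))/4 + 3*exp(x + 2*exp(x/2))/2 + exp(3*x/2 + 2*exp(x/2))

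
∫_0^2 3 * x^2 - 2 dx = 4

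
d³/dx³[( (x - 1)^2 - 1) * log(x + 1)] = (2*x^2 + 8*x + 12)/(x^3 + 3*x^2 + 3*x + 1)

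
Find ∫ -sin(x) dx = cos(x) + C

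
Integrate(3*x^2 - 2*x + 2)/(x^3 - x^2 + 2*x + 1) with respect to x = log(3*x^3 - 3*x^2 + 6*x + 3) + C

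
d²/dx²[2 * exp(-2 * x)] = 8*exp(-2*x)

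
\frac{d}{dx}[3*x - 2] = 3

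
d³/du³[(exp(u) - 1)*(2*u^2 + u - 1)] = 2*u^2*exp(u) + 13*u*exp(u) + 14*exp(u)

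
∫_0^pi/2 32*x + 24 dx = -9 + (3 + 2*pi)^2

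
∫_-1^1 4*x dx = 0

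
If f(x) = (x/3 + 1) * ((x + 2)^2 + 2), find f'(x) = x^2 + 14*x/3 + 6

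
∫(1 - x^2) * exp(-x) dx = (x^2 + 2*x + 1)*exp(-x) + C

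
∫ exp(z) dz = exp(z) + C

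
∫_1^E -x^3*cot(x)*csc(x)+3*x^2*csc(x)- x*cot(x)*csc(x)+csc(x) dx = -2*csc(1) + (E + exp(3))*csc(E)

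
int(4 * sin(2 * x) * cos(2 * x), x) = sin(2*x)^2 + C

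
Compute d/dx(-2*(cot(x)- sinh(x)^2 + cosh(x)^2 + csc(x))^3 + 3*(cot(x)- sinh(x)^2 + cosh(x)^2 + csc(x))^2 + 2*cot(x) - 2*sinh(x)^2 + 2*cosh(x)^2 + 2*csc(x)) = 2*(-4*cos(x) - 4 + 3*cos(x)^2/sin(x) + 6*cos(x)/sin(x) + 3/sin(x) + 6*cos(x)^2/sin(x)^2 + 12*cos(x)/sin(x)^2 + 6/sin(x)^2)/sin(x)^2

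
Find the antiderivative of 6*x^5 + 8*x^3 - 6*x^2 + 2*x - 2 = x^6 + 2*x^4 - 2*x^3 + x^2 - 2*x + C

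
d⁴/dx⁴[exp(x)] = exp(x)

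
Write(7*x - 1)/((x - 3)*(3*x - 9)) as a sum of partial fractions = 7/(3*(x - 3)) + 20/(3*(x - 3)^2)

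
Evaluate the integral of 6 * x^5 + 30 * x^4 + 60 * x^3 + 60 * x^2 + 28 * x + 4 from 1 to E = -61 - exp(2) - 2*E + (1 + 2*E + exp(2))^3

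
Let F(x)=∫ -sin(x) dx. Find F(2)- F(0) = -1 + cos(2)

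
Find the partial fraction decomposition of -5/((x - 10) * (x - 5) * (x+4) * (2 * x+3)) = -8/(299*(2*x + 3)) + 1/(126*(x + 4)) + 1/(117*(x - 5)) - 1/(322*(x - 10))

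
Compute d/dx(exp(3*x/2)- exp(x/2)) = 3*exp(3*x/2)/2 - exp(x/2)/2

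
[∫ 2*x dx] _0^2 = 4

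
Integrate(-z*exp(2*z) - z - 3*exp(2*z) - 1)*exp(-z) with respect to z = -2*(z + 2)*sinh(z) + C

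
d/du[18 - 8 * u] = -8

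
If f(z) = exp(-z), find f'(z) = -exp(-z)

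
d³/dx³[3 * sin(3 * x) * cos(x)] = -12*cos(2*x) - 96*cos(4*x)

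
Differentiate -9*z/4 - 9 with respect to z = -9/4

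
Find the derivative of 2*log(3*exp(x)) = 2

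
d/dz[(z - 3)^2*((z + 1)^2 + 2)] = 4*z^3 - 12*z^2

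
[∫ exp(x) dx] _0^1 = -1 + E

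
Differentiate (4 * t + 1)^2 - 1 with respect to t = 32*t + 8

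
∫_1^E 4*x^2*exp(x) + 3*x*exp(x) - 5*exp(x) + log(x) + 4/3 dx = -1/3 + 7*E/3 + (-5 + 4*E)*exp(1 + E)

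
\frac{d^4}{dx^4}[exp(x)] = exp(x)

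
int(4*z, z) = 2*z^2 + C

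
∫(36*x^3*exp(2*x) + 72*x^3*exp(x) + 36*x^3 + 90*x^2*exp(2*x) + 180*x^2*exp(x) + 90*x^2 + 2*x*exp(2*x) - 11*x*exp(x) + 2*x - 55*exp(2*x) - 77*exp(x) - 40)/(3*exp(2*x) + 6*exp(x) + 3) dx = (3*(6 - 5*x)*exp(x) + (exp(x) + 1)*(18*x^2 + 30*x + (3*x^2 + 5*x - 7)^2 - 42))/(3*(exp(x) + 1)) + C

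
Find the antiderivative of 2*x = x^2 + C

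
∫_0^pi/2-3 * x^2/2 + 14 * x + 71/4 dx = pi*(-pi^2 + 28*pi + 142)/16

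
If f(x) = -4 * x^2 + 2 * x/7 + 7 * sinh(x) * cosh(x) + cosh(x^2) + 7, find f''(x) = 4*x^2*cosh(x^2) + 14*sinh(2*x) + 2*sinh(x^2) - 8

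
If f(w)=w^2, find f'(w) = 2*w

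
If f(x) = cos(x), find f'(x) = -sin(x)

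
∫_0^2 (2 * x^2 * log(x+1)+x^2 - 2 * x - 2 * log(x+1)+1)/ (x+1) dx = log(3)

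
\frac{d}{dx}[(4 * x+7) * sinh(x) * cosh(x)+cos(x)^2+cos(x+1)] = 4*x*cosh(2*x) - sin(2*x) - sin(x + 1) + 2*sinh(2*x) + 7*cosh(2*x)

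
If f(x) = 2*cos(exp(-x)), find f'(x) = 2*exp(-x)*sin(exp(-x))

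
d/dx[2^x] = 2^x*log(2)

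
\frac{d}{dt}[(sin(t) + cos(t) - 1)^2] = 2*cos(2*t) - 2*sqrt(2)*cos(t + pi/4)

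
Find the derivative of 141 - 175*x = -175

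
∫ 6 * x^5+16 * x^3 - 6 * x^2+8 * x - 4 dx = x^6 + 4*x^4 - 2*x^3 + 4*x^2 - 4*x + C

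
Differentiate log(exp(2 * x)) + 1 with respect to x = 2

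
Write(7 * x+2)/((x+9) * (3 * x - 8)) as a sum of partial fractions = 62/(35*(3*x - 8)) + 61/(35*(x + 9))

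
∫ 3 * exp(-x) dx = -3*exp(-x) + C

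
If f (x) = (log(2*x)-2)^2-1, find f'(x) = (2*log(x) - 4 + 2*log(2))/x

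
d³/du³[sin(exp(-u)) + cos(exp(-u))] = sqrt(2)*(-exp(2*u)*sin(pi/4 - exp(-u)) + 3*exp(u)*sin(pi/4 + exp(-u)) + sin(pi/4 - exp(-u)))*exp(-3*u)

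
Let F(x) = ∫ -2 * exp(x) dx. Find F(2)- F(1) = -2*exp(2) + 2*E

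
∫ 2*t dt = t^2 + C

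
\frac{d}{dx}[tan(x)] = cos(x)^(-2)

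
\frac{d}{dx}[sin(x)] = cos(x)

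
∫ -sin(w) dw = cos(w) + C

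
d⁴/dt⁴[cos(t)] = cos(t)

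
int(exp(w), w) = exp(w) + C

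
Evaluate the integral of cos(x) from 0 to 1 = sin(1)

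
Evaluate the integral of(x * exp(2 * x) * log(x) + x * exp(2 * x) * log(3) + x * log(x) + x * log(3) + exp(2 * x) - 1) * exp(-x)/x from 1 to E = -(E - exp(-1))*log(3) + (-exp(-E) + exp(E))*log(3*E)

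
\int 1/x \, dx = log(x) + C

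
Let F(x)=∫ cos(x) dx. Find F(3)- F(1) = -sin(1) + sin(3)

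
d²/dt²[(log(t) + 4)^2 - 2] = (-2*log(t) - 6)/t^2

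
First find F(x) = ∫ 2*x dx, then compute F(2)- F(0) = 4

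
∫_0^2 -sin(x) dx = -1 + cos(2)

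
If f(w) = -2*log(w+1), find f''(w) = 2/(w^2 + 2*w + 1)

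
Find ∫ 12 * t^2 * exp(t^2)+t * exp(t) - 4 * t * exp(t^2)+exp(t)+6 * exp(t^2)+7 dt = t*exp(t) + 7*t + (6*t - 2)*exp(t^2) + C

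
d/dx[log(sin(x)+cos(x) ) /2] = 1/(2*tan(x + pi/4))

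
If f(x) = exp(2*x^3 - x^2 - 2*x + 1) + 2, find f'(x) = 6*x^2*exp(2*x^3 - x^2 - 2*x + 1) - 2*x*exp(2*x^3 - x^2 - 2*x + 1) - 2*exp(2*x^3 - x^2 - 2*x + 1)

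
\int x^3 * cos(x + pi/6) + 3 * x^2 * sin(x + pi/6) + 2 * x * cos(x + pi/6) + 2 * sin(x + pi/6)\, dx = x*(x^2 + 2)*sin(x + pi/6) + C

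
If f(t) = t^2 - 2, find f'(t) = 2*t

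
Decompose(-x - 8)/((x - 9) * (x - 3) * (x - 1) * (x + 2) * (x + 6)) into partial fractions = -1/(1890*(x + 6)) + 1/(110*(x + 2)) - 3/(112*(x - 1)) + 11/(540*(x - 3)) - 17/(7920*(x - 9))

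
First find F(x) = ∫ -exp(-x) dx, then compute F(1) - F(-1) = -E + exp(-1)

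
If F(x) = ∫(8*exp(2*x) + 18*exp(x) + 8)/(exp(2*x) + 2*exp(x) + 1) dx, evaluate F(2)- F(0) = 2*exp(2)/(1 + exp(2)) + 15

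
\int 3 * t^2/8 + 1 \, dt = t^3/8 + t + C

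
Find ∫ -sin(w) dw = cos(w) + C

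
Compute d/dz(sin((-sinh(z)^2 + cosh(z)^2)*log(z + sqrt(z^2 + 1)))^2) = -(z + sqrt(z^2 + 1))*sin(2*(sinh(z)^2 - cosh(z)^2)*log(z + sqrt(z^2 + 1)))/(z^2 + z*sqrt(z^2 + 1) + 1)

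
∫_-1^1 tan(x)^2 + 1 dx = 2*tan(1)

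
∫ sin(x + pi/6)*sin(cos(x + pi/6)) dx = cos(cos(x + pi/6)) + C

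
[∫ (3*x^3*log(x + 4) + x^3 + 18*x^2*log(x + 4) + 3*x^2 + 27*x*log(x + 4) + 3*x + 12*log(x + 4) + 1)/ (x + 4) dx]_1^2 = -8*log(5) + 27*log(6)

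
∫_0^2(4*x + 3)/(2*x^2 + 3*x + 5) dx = -log(5) + log(19)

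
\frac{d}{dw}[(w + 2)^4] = 4*w^3 + 24*w^2 + 48*w + 32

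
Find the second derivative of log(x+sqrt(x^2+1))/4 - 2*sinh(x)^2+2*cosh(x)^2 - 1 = (-2*x^3 - 2*x^2*sqrt(x^2 + 1) - x)/(8*x^5 + 8*x^4*sqrt(x^2 + 1) + 16*x^3 + 12*x^2*sqrt(x^2 + 1) + 8*x + 4*sqrt(x^2 + 1))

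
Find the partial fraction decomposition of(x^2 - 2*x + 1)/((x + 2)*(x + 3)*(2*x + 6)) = -4/(x + 3) - 8/(x + 3)^2 + 9/(2*(x + 2))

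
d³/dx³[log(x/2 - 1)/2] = 1/(x^3 - 6*x^2 + 12*x - 8)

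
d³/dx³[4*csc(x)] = 4*(1 - 6/sin(x)^2)*cos(x)/sin(x)^2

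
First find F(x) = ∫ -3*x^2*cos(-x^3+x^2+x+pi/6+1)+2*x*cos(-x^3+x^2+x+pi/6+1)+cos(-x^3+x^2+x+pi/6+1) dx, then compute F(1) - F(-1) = 0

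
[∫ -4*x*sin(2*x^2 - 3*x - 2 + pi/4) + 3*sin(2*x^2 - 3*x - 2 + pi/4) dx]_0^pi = -sin(-2*pi^2 + pi/4 + 2) - sin(pi/4 + 2)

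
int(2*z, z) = z^2 + C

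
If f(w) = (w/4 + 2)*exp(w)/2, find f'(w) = w*exp(w)/8 + 9*exp(w)/8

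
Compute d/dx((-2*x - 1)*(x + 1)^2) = -6*x^2 - 10*x - 4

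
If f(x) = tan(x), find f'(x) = cos(x)^(-2)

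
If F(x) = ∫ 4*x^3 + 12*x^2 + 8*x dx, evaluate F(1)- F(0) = 9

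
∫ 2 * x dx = x^2 + C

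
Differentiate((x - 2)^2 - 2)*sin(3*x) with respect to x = 3*x^2*cos(3*x) + 2*x*sin(3*x) - 12*x*cos(3*x) - 4*sin(3*x) + 6*cos(3*x)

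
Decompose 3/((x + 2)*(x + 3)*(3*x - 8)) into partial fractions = 27/(238*(3*x - 8)) + 3/(17*(x + 3)) - 3/(14*(x + 2))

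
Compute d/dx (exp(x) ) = exp(x)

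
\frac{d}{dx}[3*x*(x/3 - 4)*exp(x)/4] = x^2*exp(x)/4 - 5*x*exp(x)/2 - 3*exp(x)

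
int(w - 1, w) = w^2/2 - w + C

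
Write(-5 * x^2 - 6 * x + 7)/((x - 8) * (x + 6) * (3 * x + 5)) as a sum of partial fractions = -28/(377*(3*x + 5)) - 137/(182*(x + 6)) - 361/(406*(x - 8))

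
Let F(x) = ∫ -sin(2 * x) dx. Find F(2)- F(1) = cos(4)/2 - cos(2)/2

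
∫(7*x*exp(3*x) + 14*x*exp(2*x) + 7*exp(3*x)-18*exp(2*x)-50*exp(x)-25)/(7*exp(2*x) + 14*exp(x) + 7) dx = (x*exp(2*x) - 5*(5*x + 3)*(exp(x) + 1)/7)/(exp(x) + 1) + C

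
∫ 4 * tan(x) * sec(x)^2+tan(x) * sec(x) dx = (2*sec(x) + 1)*sec(x) + C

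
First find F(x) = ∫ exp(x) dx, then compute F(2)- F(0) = -1 + exp(2)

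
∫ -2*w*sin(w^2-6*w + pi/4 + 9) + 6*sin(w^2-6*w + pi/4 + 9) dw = cos((w - 3)^2 + pi/4) + C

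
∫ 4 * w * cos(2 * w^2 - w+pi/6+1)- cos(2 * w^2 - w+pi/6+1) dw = sin(2*w^2 - w + pi/6 + 1) + C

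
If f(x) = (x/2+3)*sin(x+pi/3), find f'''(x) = -x*cos(x + pi/3)/2 - 3*sin(x + pi/3)/2 - 3*cos(x + pi/3)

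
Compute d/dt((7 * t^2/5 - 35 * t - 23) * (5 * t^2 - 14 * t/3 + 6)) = 28*t^3 - 2723*t^2/5 + 1702*t/15 - 308/3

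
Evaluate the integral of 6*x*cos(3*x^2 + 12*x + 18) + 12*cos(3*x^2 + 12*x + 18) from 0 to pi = sin(18 + 3*pi^2) - sin(18)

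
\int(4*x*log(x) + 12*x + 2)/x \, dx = 2*(2*x + 1)*(log(x) + 2) + C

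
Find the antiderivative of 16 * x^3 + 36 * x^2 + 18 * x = 4*x^4 + 12*x^3 + 9*x^2 + C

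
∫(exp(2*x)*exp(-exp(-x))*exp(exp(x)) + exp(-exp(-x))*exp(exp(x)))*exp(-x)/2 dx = exp(2*sinh(x))/2 + C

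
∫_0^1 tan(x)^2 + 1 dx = tan(1)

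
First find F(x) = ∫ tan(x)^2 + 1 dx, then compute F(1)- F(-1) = 2*tan(1)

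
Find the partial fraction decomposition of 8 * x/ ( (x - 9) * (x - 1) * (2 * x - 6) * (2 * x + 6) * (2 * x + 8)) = -4/(455*(x + 4)) + 1/(96*(x + 3)) + 1/(320*(x - 1)) - 1/(168*(x - 3)) + 1/(832*(x - 9))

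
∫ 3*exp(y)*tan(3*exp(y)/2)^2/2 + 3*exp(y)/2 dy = tan(3*exp(y)/2) + C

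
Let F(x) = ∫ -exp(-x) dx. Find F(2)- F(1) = -exp(-1) + exp(-2)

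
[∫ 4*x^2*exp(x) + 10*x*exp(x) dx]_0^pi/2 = 2 + 2*(-1 + pi/2 + pi^2/2)*exp(pi/2)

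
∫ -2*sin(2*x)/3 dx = cos(2*x)/3 + C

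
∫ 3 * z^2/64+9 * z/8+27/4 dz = z^3/64 + 9*z^2/16 + 27*z/4 + C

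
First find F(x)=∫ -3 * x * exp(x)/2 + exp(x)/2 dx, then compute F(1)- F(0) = -2 + E/2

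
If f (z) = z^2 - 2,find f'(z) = 2*z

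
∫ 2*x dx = x^2 + C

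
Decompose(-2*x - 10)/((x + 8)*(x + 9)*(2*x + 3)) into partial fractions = -28/(195*(2*x + 3)) + 8/(15*(x + 9)) - 6/(13*(x + 8))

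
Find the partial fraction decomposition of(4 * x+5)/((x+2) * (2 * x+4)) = 2/(x + 2) - 3/(2*(x + 2)^2)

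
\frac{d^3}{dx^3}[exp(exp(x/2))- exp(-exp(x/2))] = (exp(3*x/2) + exp(x/2) - 3*exp(x) + exp(x/2 + 2*exp(x/2)) + 3*exp(x + 2*exp(x/2)) + exp(3*x/2 + 2*exp(x/2)))*exp(-exp(x/2))/8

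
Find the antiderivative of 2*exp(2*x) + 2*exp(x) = (exp(x) + 1)^2 + C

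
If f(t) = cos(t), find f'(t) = -sin(t)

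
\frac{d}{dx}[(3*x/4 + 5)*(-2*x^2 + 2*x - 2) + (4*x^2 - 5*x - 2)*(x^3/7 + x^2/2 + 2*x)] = 20*x^4/7 + 36*x^3/7 + 78*x^2/7 - 39*x + 9/2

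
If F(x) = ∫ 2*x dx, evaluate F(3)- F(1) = 8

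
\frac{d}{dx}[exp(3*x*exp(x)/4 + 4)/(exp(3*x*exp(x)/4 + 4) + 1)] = (3*x*exp(3*x*exp(x)/4 + x + 4) + 3*exp(3*x*exp(x)/4 + x + 4))/(8*exp(4)*exp(3*x*exp(x)/4) + 4*exp(8)*exp(3*x*exp(x)/2) + 4)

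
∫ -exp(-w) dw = exp(-w) + C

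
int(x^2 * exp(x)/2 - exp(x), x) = x*(x - 2)*exp(x)/2 + C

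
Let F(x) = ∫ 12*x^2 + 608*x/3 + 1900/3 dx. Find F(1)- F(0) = 2216/3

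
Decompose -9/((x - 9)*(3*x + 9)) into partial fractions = 1/(4*(x + 3)) - 1/(4*(x - 9))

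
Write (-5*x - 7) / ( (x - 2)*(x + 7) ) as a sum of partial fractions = -28/(9*(x + 7)) - 17/(9*(x - 2))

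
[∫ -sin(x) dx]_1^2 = -cos(1) + cos(2)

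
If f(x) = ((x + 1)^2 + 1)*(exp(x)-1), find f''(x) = x^2*exp(x) + 6*x*exp(x) + 8*exp(x) - 2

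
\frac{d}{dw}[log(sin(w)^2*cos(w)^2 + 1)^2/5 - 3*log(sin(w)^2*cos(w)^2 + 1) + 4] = (log(-(1 - cos(2*w))^2/4 - cos(2*w)/2 + 3/2) - 15/2)*sin(4*w)/(45/8 - 5*cos(4*w)/8)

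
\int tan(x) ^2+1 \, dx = tan(x) + C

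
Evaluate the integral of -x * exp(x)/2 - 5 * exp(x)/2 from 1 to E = (-4 - E)*exp(E)/2 + 5*E/2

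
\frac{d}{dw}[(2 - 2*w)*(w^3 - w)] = -8*w^3 + 6*w^2 + 4*w - 2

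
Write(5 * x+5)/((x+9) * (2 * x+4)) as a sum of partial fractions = 20/(7*(x + 9)) - 5/(14*(x + 2))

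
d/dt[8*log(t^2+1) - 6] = 16*t/(t^2 + 1)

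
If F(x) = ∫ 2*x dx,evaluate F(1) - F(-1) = 0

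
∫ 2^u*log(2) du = 2^u + C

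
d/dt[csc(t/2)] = -cot(t/2)*csc(t/2)/2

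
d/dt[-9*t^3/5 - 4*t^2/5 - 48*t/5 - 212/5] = -27*t^2/5 - 8*t/5 - 48/5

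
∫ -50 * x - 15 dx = -25*x^2 - 15*x + C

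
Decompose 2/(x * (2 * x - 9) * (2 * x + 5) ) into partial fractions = 2/(35*(2*x + 5)) + 2/(63*(2*x - 9)) - 2/(45*x)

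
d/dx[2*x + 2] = 2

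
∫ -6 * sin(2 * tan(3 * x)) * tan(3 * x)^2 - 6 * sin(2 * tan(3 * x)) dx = cos(2*tan(3*x)) + C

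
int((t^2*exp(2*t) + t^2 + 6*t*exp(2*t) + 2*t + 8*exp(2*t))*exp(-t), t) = 2*(t + 2)^2*sinh(t) + C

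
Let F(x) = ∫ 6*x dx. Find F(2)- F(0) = 12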